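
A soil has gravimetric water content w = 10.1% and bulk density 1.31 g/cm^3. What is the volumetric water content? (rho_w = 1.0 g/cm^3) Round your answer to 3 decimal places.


Step 1: theta = (w / 100) * BD / rho_w
Step 2: theta = (10.1 / 100) * 1.31 / 1.0
Step 3: theta = 0.101 * 1.31
Step 4: theta = 0.132

0.132


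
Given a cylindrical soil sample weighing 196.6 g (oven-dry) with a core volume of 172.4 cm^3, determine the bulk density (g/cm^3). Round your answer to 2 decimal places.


Step 1: Identify the formula: BD = dry mass / volume
Step 2: Substitute values: BD = 196.6 / 172.4
Step 3: BD = 1.14 g/cm^3

1.14


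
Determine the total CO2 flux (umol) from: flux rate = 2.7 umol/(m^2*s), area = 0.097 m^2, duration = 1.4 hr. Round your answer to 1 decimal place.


Step 1: Convert time to seconds: 1.4 hr * 3600 = 5040.0 s
Step 2: Total = flux * area * time_s
Step 3: Total = 2.7 * 0.097 * 5040.0
Step 4: Total = 1320.0 umol

1320.0


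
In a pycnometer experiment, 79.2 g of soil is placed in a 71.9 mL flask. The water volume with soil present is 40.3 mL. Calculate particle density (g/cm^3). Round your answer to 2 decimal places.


Step 1: Volume of solids = flask volume - water volume with soil
Step 2: V_solids = 71.9 - 40.3 = 31.6 mL
Step 3: Particle density = mass / V_solids = 79.2 / 31.6 = 2.51 g/cm^3

2.51


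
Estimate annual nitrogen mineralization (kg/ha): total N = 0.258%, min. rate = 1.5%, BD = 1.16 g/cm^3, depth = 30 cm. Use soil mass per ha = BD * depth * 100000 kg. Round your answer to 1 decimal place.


Step 1: Soil mass per ha = BD * depth * 100000 = 1.16 * 30 * 100000 = 3480000 kg
Step 2: Total N pool = soil mass * N%/100 = 3480000 * 0.258/100 = 8978.4 kg/ha
Step 3: N mineralized = N pool * rate%/100 = 8978.4 * 1.5/100 = 134.7 kg/ha/yr

134.7


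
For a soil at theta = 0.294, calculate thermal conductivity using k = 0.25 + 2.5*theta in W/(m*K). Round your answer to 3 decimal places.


Step 1: k = 0.25 + 2.5 * theta
Step 2: k = 0.25 + 2.5 * 0.294
Step 3: k = 0.25 + 0.735
Step 4: k = 0.985 W/(m*K)

0.985


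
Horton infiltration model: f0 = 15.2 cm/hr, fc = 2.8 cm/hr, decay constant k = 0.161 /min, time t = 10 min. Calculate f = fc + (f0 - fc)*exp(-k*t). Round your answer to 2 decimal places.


Step 1: f = fc + (f0 - fc) * exp(-k * t)
Step 2: exp(-0.161 * 10) = 0.199888
Step 3: f = 2.8 + (15.2 - 2.8) * 0.199888
Step 4: f = 2.8 + 12.4 * 0.199888
Step 5: f = 5.28 cm/hr

5.28


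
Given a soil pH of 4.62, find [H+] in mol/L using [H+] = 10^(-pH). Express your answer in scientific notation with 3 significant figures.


Step 1: [H+] = 10^(-pH)
Step 2: [H+] = 10^(-4.62)
Step 3: [H+] = 2.40e-05 mol/L

2.40e-05


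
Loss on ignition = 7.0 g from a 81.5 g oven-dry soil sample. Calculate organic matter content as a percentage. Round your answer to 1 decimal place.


Step 1: OM% = 100 * LOI / sample mass
Step 2: OM = 100 * 7.0 / 81.5
Step 3: OM = 8.6%

8.6


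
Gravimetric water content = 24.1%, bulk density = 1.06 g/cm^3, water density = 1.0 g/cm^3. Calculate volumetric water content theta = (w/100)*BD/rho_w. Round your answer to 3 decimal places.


Step 1: theta = (w / 100) * BD / rho_w
Step 2: theta = (24.1 / 100) * 1.06 / 1.0
Step 3: theta = 0.241 * 1.06
Step 4: theta = 0.255

0.255


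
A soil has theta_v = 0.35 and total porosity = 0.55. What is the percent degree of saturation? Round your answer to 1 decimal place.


Step 1: S = 100 * theta_v / n
Step 2: S = 100 * 0.35 / 0.55
Step 3: S = 63.6%

63.6


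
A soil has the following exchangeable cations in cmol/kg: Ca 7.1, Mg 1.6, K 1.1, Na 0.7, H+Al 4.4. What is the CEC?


Step 1: CEC = Ca + Mg + K + Na + (H+Al)
Step 2: CEC = 7.1 + 1.6 + 1.1 + 0.7 + 4.4
Step 3: CEC = 14.9 cmol/kg

14.9


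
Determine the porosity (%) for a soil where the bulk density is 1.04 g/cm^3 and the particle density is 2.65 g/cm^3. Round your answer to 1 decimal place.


Step 1: Formula: n = 100 * (1 - BD / PD)
Step 2: n = 100 * (1 - 1.04 / 2.65)
Step 3: n = 100 * (1 - 0.39245)
Step 4: n = 60.8%

60.8


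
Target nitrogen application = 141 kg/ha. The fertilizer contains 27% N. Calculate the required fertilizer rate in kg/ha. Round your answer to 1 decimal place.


Step 1: Fertilizer rate = target N / (N content / 100)
Step 2: Rate = 141 / (27 / 100)
Step 3: Rate = 141 / 0.27
Step 4: Rate = 522.2 kg/ha

522.2


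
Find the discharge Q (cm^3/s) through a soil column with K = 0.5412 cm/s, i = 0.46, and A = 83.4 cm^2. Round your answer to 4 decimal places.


Step 1: Apply Darcy's law: Q = K * i * A
Step 2: Q = 0.5412 * 0.46 * 83.4
Step 3: Q = 20.7626 cm^3/s

20.7626


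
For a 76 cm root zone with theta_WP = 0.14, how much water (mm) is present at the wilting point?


Step 1: Water (mm) = theta_WP * depth * 10
Step 2: Water = 0.14 * 76 * 10
Step 3: Water = 106.4 mm

106.4


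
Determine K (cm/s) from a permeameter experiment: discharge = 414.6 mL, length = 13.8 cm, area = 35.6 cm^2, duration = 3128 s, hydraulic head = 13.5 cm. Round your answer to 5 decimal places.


Step 1: K = Q * L / (A * t * h)
Step 2: Numerator = 414.6 * 13.8 = 5721.48
Step 3: Denominator = 35.6 * 3128 * 13.5 = 1503316.8
Step 4: K = 5721.48 / 1503316.8 = 0.00381 cm/s

0.00381


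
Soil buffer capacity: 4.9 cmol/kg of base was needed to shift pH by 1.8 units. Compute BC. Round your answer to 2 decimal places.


Step 1: BC = change in base / change in pH
Step 2: BC = 4.9 / 1.8
Step 3: BC = 2.72 cmol/(kg*pH unit)

2.72


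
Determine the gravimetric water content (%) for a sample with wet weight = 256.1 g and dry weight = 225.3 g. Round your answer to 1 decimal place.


Step 1: Water mass = wet - dry = 256.1 - 225.3 = 30.8 g
Step 2: w = 100 * water mass / dry mass
Step 3: w = 100 * 30.8 / 225.3 = 13.7%

13.7


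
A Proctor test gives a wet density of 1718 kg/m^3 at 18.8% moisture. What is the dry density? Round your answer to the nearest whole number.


Step 1: Dry density = wet density / (1 + w/100)
Step 2: Dry density = 1718 / (1 + 18.8/100)
Step 3: Dry density = 1718 / 1.188
Step 4: Dry density = 1446 kg/m^3

1446


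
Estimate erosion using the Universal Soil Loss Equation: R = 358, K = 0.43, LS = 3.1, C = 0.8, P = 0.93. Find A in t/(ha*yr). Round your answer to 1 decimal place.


Step 1: A = R * K * LS * C * P
Step 2: R * K = 358 * 0.43 = 153.94
Step 3: (R*K) * LS = 153.94 * 3.1 = 477.214
Step 4: * C * P = 477.214 * 0.8 * 0.93 = 355.0
Step 5: A = 355.0 t/(ha*yr)

355.0


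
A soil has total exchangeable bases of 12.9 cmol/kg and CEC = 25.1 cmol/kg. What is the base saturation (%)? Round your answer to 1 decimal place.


Step 1: BS = 100 * (sum of bases) / CEC
Step 2: BS = 100 * 12.9 / 25.1
Step 3: BS = 51.4%

51.4


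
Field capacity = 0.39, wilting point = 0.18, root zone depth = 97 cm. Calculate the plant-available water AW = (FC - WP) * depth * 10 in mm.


Step 1: Available water = (FC - WP) * depth * 10
Step 2: AW = (0.39 - 0.18) * 97 * 10
Step 3: AW = 0.21 * 97 * 10
Step 4: AW = 203.7 mm

203.7


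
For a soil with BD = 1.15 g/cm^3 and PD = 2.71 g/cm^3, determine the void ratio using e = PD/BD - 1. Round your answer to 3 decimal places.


Step 1: e = PD / BD - 1
Step 2: e = 2.71 / 1.15 - 1
Step 3: e = 2.35652 - 1
Step 4: e = 1.357

1.357


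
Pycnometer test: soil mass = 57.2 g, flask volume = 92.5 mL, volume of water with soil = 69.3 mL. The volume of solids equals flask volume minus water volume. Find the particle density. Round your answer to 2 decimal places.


Step 1: Volume of solids = flask volume - water volume with soil
Step 2: V_solids = 92.5 - 69.3 = 23.2 mL
Step 3: Particle density = mass / V_solids = 57.2 / 23.2 = 2.47 g/cm^3

2.47


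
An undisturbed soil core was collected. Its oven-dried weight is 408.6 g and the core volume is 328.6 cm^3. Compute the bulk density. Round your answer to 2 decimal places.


Step 1: Identify the formula: BD = dry mass / volume
Step 2: Substitute values: BD = 408.6 / 328.6
Step 3: BD = 1.24 g/cm^3

1.24


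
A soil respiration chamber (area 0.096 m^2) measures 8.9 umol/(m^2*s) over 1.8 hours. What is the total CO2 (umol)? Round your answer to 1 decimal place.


Step 1: Convert time to seconds: 1.8 hr * 3600 = 6480.0 s
Step 2: Total = flux * area * time_s
Step 3: Total = 8.9 * 0.096 * 6480.0
Step 4: Total = 5536.5 umol

5536.5


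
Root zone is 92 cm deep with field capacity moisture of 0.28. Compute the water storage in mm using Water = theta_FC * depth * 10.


Step 1: Water (mm) = theta_FC * depth (cm) * 10
Step 2: Water = 0.28 * 92 * 10
Step 3: Water = 257.6 mm

257.6


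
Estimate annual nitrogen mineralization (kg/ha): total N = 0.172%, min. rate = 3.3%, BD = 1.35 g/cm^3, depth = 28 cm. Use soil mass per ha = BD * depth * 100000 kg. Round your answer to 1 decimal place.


Step 1: Soil mass per ha = BD * depth * 100000 = 1.35 * 28 * 100000 = 3780000 kg
Step 2: Total N pool = soil mass * N%/100 = 3780000 * 0.172/100 = 6501.6 kg/ha
Step 3: N mineralized = N pool * rate%/100 = 6501.6 * 3.3/100 = 214.6 kg/ha/yr

214.6


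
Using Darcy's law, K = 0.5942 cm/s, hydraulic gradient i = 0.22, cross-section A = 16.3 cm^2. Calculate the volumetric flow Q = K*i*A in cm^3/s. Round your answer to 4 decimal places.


Step 1: Apply Darcy's law: Q = K * i * A
Step 2: Q = 0.5942 * 0.22 * 16.3
Step 3: Q = 2.1308 cm^3/s

2.1308


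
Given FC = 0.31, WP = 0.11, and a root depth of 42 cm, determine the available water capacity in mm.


Step 1: Available water = (FC - WP) * depth * 10
Step 2: AW = (0.31 - 0.11) * 42 * 10
Step 3: AW = 0.2 * 42 * 10
Step 4: AW = 84.0 mm

84.0


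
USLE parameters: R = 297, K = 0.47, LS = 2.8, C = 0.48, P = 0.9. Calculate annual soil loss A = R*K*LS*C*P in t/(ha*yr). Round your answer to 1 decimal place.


Step 1: A = R * K * LS * C * P
Step 2: R * K = 297 * 0.47 = 139.59
Step 3: (R*K) * LS = 139.59 * 2.8 = 390.852
Step 4: * C * P = 390.852 * 0.48 * 0.9 = 168.8
Step 5: A = 168.8 t/(ha*yr)

168.8


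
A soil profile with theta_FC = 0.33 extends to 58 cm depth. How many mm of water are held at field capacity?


Step 1: Water (mm) = theta_FC * depth (cm) * 10
Step 2: Water = 0.33 * 58 * 10
Step 3: Water = 191.4 mm

191.4


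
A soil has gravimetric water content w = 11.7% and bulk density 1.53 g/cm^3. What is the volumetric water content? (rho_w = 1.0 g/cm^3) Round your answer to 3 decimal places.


Step 1: theta = (w / 100) * BD / rho_w
Step 2: theta = (11.7 / 100) * 1.53 / 1.0
Step 3: theta = 0.117 * 1.53
Step 4: theta = 0.179

0.179


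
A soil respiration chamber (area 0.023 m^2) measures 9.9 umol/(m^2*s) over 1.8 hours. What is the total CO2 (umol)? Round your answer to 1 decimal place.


Step 1: Convert time to seconds: 1.8 hr * 3600 = 6480.0 s
Step 2: Total = flux * area * time_s
Step 3: Total = 9.9 * 0.023 * 6480.0
Step 4: Total = 1475.5 umol

1475.5


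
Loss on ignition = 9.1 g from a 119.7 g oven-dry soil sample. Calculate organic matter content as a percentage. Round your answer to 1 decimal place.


Step 1: OM% = 100 * LOI / sample mass
Step 2: OM = 100 * 9.1 / 119.7
Step 3: OM = 7.6%

7.6


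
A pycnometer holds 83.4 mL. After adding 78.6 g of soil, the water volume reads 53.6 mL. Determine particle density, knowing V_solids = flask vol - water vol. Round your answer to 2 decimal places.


Step 1: Volume of solids = flask volume - water volume with soil
Step 2: V_solids = 83.4 - 53.6 = 29.8 mL
Step 3: Particle density = mass / V_solids = 78.6 / 29.8 = 2.64 g/cm^3

2.64


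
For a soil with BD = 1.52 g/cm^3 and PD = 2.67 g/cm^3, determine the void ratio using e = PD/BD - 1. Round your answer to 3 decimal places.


Step 1: e = PD / BD - 1
Step 2: e = 2.67 / 1.52 - 1
Step 3: e = 1.75658 - 1
Step 4: e = 0.757

0.757


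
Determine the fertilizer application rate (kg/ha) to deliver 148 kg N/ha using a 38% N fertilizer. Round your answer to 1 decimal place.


Step 1: Fertilizer rate = target N / (N content / 100)
Step 2: Rate = 148 / (38 / 100)
Step 3: Rate = 148 / 0.38
Step 4: Rate = 389.5 kg/ha

389.5


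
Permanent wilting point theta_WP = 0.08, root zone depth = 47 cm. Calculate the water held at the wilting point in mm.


Step 1: Water (mm) = theta_WP * depth * 10
Step 2: Water = 0.08 * 47 * 10
Step 3: Water = 37.6 mm

37.6


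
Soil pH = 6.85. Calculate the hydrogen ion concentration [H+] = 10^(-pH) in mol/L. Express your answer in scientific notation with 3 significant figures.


Step 1: [H+] = 10^(-pH)
Step 2: [H+] = 10^(-6.85)
Step 3: [H+] = 1.41e-07 mol/L

1.41e-07


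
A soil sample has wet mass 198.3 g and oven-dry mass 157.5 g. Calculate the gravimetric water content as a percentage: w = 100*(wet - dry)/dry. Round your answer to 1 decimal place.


Step 1: Water mass = wet - dry = 198.3 - 157.5 = 40.8 g
Step 2: w = 100 * water mass / dry mass
Step 3: w = 100 * 40.8 / 157.5 = 25.9%

25.9


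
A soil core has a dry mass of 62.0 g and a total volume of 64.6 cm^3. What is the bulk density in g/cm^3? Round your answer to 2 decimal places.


Step 1: Identify the formula: BD = dry mass / volume
Step 2: Substitute values: BD = 62.0 / 64.6
Step 3: BD = 0.96 g/cm^3

0.96


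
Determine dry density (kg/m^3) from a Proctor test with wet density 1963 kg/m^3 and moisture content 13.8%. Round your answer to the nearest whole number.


Step 1: Dry density = wet density / (1 + w/100)
Step 2: Dry density = 1963 / (1 + 13.8/100)
Step 3: Dry density = 1963 / 1.138
Step 4: Dry density = 1725 kg/m^3

1725


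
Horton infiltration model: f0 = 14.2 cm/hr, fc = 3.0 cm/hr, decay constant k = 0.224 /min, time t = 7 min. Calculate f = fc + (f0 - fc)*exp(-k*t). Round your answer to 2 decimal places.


Step 1: f = fc + (f0 - fc) * exp(-k * t)
Step 2: exp(-0.224 * 7) = 0.208462
Step 3: f = 3.0 + (14.2 - 3.0) * 0.208462
Step 4: f = 3.0 + 11.2 * 0.208462
Step 5: f = 5.33 cm/hr

5.33


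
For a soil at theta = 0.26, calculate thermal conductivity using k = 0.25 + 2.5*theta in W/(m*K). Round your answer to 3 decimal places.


Step 1: k = 0.25 + 2.5 * theta
Step 2: k = 0.25 + 2.5 * 0.26
Step 3: k = 0.25 + 0.65
Step 4: k = 0.9 W/(m*K)

0.9


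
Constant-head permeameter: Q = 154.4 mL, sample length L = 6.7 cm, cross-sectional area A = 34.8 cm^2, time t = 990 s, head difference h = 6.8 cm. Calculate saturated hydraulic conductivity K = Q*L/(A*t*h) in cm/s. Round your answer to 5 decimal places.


Step 1: K = Q * L / (A * t * h)
Step 2: Numerator = 154.4 * 6.7 = 1034.48
Step 3: Denominator = 34.8 * 990 * 6.8 = 234273.6
Step 4: K = 1034.48 / 234273.6 = 0.00442 cm/s

0.00442


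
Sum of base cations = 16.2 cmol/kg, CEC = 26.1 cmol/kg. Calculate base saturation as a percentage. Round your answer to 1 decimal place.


Step 1: BS = 100 * (sum of bases) / CEC
Step 2: BS = 100 * 16.2 / 26.1
Step 3: BS = 62.1%

62.1


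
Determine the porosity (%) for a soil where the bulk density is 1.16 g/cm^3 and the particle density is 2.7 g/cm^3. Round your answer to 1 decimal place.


Step 1: Formula: n = 100 * (1 - BD / PD)
Step 2: n = 100 * (1 - 1.16 / 2.7)
Step 3: n = 100 * (1 - 0.42963)
Step 4: n = 57.0%

57.0


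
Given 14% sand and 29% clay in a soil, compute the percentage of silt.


Step 1: sand + silt + clay = 100%
Step 2: silt = 100 - sand - clay
Step 3: silt = 100 - 14 - 29
Step 4: silt = 57%

57


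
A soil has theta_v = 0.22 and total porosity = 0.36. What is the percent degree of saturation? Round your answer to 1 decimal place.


Step 1: S = 100 * theta_v / n
Step 2: S = 100 * 0.22 / 0.36
Step 3: S = 61.1%

61.1


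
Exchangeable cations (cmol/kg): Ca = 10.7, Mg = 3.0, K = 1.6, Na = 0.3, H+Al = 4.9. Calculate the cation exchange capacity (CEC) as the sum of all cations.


Step 1: CEC = Ca + Mg + K + Na + (H+Al)
Step 2: CEC = 10.7 + 3.0 + 1.6 + 0.3 + 4.9
Step 3: CEC = 20.5 cmol/kg

20.5


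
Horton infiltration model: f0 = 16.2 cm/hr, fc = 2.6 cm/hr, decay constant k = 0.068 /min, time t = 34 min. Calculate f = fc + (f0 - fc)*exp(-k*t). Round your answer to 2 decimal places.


Step 1: f = fc + (f0 - fc) * exp(-k * t)
Step 2: exp(-0.068 * 34) = 0.099063
Step 3: f = 2.6 + (16.2 - 2.6) * 0.099063
Step 4: f = 2.6 + 13.6 * 0.099063
Step 5: f = 3.95 cm/hr

3.95


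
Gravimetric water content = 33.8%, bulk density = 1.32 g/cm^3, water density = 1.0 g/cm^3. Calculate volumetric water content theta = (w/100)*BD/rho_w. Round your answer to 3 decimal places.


Step 1: theta = (w / 100) * BD / rho_w
Step 2: theta = (33.8 / 100) * 1.32 / 1.0
Step 3: theta = 0.338 * 1.32
Step 4: theta = 0.446

0.446


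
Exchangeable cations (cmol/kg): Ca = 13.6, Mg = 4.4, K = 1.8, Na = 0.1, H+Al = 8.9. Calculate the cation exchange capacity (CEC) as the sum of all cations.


Step 1: CEC = Ca + Mg + K + Na + (H+Al)
Step 2: CEC = 13.6 + 4.4 + 1.8 + 0.1 + 8.9
Step 3: CEC = 28.8 cmol/kg

28.8


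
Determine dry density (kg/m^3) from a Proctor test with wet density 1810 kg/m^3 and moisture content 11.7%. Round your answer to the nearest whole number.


Step 1: Dry density = wet density / (1 + w/100)
Step 2: Dry density = 1810 / (1 + 11.7/100)
Step 3: Dry density = 1810 / 1.117
Step 4: Dry density = 1620 kg/m^3

1620


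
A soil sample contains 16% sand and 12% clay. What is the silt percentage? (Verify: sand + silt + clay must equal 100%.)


Step 1: sand + silt + clay = 100%
Step 2: silt = 100 - sand - clay
Step 3: silt = 100 - 16 - 12
Step 4: silt = 72%

72


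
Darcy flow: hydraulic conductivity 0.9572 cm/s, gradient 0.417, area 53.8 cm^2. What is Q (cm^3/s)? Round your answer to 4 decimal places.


Step 1: Apply Darcy's law: Q = K * i * A
Step 2: Q = 0.9572 * 0.417 * 53.8
Step 3: Q = 21.4744 cm^3/s

21.4744


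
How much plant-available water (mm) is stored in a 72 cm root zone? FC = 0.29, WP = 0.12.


Step 1: Available water = (FC - WP) * depth * 10
Step 2: AW = (0.29 - 0.12) * 72 * 10
Step 3: AW = 0.17 * 72 * 10
Step 4: AW = 122.4 mm

122.4


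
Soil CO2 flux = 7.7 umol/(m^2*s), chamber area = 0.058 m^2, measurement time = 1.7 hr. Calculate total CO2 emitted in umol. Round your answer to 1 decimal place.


Step 1: Convert time to seconds: 1.7 hr * 3600 = 6120.0 s
Step 2: Total = flux * area * time_s
Step 3: Total = 7.7 * 0.058 * 6120.0
Step 4: Total = 2733.2 umol

2733.2


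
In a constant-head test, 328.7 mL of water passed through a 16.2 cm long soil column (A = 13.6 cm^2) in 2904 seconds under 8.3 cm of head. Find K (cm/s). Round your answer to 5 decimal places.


Step 1: K = Q * L / (A * t * h)
Step 2: Numerator = 328.7 * 16.2 = 5324.94
Step 3: Denominator = 13.6 * 2904 * 8.3 = 327803.52
Step 4: K = 5324.94 / 327803.52 = 0.01624 cm/s

0.01624


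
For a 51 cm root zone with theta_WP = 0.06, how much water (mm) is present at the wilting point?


Step 1: Water (mm) = theta_WP * depth * 10
Step 2: Water = 0.06 * 51 * 10
Step 3: Water = 30.6 mm

30.6


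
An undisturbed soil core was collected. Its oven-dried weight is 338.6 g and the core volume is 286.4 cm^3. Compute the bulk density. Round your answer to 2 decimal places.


Step 1: Identify the formula: BD = dry mass / volume
Step 2: Substitute values: BD = 338.6 / 286.4
Step 3: BD = 1.18 g/cm^3

1.18


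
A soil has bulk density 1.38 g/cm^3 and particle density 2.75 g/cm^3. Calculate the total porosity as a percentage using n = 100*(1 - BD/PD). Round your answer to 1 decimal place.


Step 1: Formula: n = 100 * (1 - BD / PD)
Step 2: n = 100 * (1 - 1.38 / 2.75)
Step 3: n = 100 * (1 - 0.50182)
Step 4: n = 49.8%

49.8


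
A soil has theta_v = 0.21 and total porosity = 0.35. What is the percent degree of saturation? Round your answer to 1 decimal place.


Step 1: S = 100 * theta_v / n
Step 2: S = 100 * 0.21 / 0.35
Step 3: S = 60.0%

60.0


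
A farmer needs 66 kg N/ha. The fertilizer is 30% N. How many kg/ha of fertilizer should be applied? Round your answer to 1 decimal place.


Step 1: Fertilizer rate = target N / (N content / 100)
Step 2: Rate = 66 / (30 / 100)
Step 3: Rate = 66 / 0.3
Step 4: Rate = 220.0 kg/ha

220.0


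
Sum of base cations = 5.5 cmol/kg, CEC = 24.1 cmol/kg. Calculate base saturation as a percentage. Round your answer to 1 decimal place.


Step 1: BS = 100 * (sum of bases) / CEC
Step 2: BS = 100 * 5.5 / 24.1
Step 3: BS = 22.8%

22.8


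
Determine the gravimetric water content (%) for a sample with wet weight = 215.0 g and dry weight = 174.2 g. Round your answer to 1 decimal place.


Step 1: Water mass = wet - dry = 215.0 - 174.2 = 40.8 g
Step 2: w = 100 * water mass / dry mass
Step 3: w = 100 * 40.8 / 174.2 = 23.4%

23.4


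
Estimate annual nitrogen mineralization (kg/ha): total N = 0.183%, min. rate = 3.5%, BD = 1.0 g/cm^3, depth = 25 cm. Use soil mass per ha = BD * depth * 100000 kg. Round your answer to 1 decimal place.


Step 1: Soil mass per ha = BD * depth * 100000 = 1.0 * 25 * 100000 = 2500000 kg
Step 2: Total N pool = soil mass * N%/100 = 2500000 * 0.183/100 = 4575.0 kg/ha
Step 3: N mineralized = N pool * rate%/100 = 4575.0 * 3.5/100 = 160.1 kg/ha/yr

160.1


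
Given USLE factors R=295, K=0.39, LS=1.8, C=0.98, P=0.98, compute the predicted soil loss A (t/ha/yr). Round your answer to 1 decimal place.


Step 1: A = R * K * LS * C * P
Step 2: R * K = 295 * 0.39 = 115.05
Step 3: (R*K) * LS = 115.05 * 1.8 = 207.09
Step 4: * C * P = 207.09 * 0.98 * 0.98 = 198.9
Step 5: A = 198.9 t/(ha*yr)

198.9


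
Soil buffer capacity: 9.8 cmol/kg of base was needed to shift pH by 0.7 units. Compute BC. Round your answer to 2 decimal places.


Step 1: BC = change in base / change in pH
Step 2: BC = 9.8 / 0.7
Step 3: BC = 14.0 cmol/(kg*pH unit)

14.0


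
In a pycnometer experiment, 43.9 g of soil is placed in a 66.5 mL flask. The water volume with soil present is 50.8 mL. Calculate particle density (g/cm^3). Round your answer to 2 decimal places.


Step 1: Volume of solids = flask volume - water volume with soil
Step 2: V_solids = 66.5 - 50.8 = 15.7 mL
Step 3: Particle density = mass / V_solids = 43.9 / 15.7 = 2.8 g/cm^3

2.8


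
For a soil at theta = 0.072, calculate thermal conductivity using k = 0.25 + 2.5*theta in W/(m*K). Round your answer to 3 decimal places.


Step 1: k = 0.25 + 2.5 * theta
Step 2: k = 0.25 + 2.5 * 0.072
Step 3: k = 0.25 + 0.18
Step 4: k = 0.43 W/(m*K)

0.43


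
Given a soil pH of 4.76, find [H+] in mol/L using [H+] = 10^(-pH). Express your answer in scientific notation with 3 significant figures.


Step 1: [H+] = 10^(-pH)
Step 2: [H+] = 10^(-4.76)
Step 3: [H+] = 1.74e-05 mol/L

1.74e-05


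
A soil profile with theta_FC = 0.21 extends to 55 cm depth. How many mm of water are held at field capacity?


Step 1: Water (mm) = theta_FC * depth (cm) * 10
Step 2: Water = 0.21 * 55 * 10
Step 3: Water = 115.5 mm

115.5


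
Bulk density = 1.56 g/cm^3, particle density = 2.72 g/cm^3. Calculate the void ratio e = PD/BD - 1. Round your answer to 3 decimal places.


Step 1: e = PD / BD - 1
Step 2: e = 2.72 / 1.56 - 1
Step 3: e = 1.74359 - 1
Step 4: e = 0.744

0.744


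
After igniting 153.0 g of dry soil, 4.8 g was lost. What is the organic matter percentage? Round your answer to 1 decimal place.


Step 1: OM% = 100 * LOI / sample mass
Step 2: OM = 100 * 4.8 / 153.0
Step 3: OM = 3.1%

3.1


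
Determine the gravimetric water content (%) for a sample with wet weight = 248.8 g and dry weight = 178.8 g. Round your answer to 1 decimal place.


Step 1: Water mass = wet - dry = 248.8 - 178.8 = 70.0 g
Step 2: w = 100 * water mass / dry mass
Step 3: w = 100 * 70.0 / 178.8 = 39.1%

39.1


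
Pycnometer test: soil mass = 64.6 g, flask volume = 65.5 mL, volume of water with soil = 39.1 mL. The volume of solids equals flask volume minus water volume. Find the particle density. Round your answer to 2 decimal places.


Step 1: Volume of solids = flask volume - water volume with soil
Step 2: V_solids = 65.5 - 39.1 = 26.4 mL
Step 3: Particle density = mass / V_solids = 64.6 / 26.4 = 2.45 g/cm^3

2.45


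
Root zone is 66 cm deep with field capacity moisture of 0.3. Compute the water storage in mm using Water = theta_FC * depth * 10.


Step 1: Water (mm) = theta_FC * depth (cm) * 10
Step 2: Water = 0.3 * 66 * 10
Step 3: Water = 198.0 mm

198.0


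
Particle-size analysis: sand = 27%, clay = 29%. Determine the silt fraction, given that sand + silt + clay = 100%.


Step 1: sand + silt + clay = 100%
Step 2: silt = 100 - sand - clay
Step 3: silt = 100 - 27 - 29
Step 4: silt = 44%

44


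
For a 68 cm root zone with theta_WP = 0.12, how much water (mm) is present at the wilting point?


Step 1: Water (mm) = theta_WP * depth * 10
Step 2: Water = 0.12 * 68 * 10
Step 3: Water = 81.6 mm

81.6


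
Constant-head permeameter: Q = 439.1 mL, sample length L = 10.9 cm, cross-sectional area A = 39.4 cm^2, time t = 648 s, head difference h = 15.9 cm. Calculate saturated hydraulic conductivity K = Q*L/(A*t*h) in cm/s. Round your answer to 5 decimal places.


Step 1: K = Q * L / (A * t * h)
Step 2: Numerator = 439.1 * 10.9 = 4786.19
Step 3: Denominator = 39.4 * 648 * 15.9 = 405946.08
Step 4: K = 4786.19 / 405946.08 = 0.01179 cm/s

0.01179


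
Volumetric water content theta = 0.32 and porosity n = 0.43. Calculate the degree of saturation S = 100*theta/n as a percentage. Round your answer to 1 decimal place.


Step 1: S = 100 * theta_v / n
Step 2: S = 100 * 0.32 / 0.43
Step 3: S = 74.4%

74.4


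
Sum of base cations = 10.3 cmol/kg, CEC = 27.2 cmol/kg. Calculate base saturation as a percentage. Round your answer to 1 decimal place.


Step 1: BS = 100 * (sum of bases) / CEC
Step 2: BS = 100 * 10.3 / 27.2
Step 3: BS = 37.9%

37.9


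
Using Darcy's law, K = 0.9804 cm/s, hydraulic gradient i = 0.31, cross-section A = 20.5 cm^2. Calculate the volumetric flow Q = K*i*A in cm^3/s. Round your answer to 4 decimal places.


Step 1: Apply Darcy's law: Q = K * i * A
Step 2: Q = 0.9804 * 0.31 * 20.5
Step 3: Q = 6.2304 cm^3/s

6.2304


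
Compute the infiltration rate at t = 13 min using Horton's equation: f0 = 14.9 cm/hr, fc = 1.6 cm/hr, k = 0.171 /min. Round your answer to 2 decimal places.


Step 1: f = fc + (f0 - fc) * exp(-k * t)
Step 2: exp(-0.171 * 13) = 0.108284
Step 3: f = 1.6 + (14.9 - 1.6) * 0.108284
Step 4: f = 1.6 + 13.3 * 0.108284
Step 5: f = 3.04 cm/hr

3.04


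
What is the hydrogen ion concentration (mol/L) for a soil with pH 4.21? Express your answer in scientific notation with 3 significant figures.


Step 1: [H+] = 10^(-pH)
Step 2: [H+] = 10^(-4.21)
Step 3: [H+] = 6.17e-05 mol/L

6.17e-05


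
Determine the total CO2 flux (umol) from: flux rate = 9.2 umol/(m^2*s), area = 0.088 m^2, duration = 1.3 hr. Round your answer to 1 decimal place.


Step 1: Convert time to seconds: 1.3 hr * 3600 = 4680.0 s
Step 2: Total = flux * area * time_s
Step 3: Total = 9.2 * 0.088 * 4680.0
Step 4: Total = 3788.9 umol

3788.9


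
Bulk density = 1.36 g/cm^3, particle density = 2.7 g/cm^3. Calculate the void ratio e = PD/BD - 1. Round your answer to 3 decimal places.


Step 1: e = PD / BD - 1
Step 2: e = 2.7 / 1.36 - 1
Step 3: e = 1.98529 - 1
Step 4: e = 0.985

0.985


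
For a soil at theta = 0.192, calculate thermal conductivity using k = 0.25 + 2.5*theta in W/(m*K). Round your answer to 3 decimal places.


Step 1: k = 0.25 + 2.5 * theta
Step 2: k = 0.25 + 2.5 * 0.192
Step 3: k = 0.25 + 0.48
Step 4: k = 0.73 W/(m*K)

0.73


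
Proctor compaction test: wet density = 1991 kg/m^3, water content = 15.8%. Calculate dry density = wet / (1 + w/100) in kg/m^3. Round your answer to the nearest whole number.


Step 1: Dry density = wet density / (1 + w/100)
Step 2: Dry density = 1991 / (1 + 15.8/100)
Step 3: Dry density = 1991 / 1.158
Step 4: Dry density = 1719 kg/m^3

1719


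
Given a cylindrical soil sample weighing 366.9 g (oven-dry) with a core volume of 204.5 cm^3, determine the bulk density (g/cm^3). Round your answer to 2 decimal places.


Step 1: Identify the formula: BD = dry mass / volume
Step 2: Substitute values: BD = 366.9 / 204.5
Step 3: BD = 1.79 g/cm^3

1.79


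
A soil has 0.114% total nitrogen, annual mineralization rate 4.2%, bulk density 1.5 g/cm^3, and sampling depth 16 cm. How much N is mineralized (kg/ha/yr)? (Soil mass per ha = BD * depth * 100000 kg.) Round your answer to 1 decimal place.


Step 1: Soil mass per ha = BD * depth * 100000 = 1.5 * 16 * 100000 = 2400000 kg
Step 2: Total N pool = soil mass * N%/100 = 2400000 * 0.114/100 = 2736.0 kg/ha
Step 3: N mineralized = N pool * rate%/100 = 2736.0 * 4.2/100 = 114.9 kg/ha/yr

114.9


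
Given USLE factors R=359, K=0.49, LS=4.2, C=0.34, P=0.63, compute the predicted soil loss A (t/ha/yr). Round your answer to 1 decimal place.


Step 1: A = R * K * LS * C * P
Step 2: R * K = 359 * 0.49 = 175.91
Step 3: (R*K) * LS = 175.91 * 4.2 = 738.822
Step 4: * C * P = 738.822 * 0.34 * 0.63 = 158.3
Step 5: A = 158.3 t/(ha*yr)

158.3


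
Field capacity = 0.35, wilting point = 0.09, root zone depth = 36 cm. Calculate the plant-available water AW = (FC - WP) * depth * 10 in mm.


Step 1: Available water = (FC - WP) * depth * 10
Step 2: AW = (0.35 - 0.09) * 36 * 10
Step 3: AW = 0.26 * 36 * 10
Step 4: AW = 93.6 mm

93.6


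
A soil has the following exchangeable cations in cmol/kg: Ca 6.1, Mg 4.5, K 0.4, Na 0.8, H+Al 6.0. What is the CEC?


Step 1: CEC = Ca + Mg + K + Na + (H+Al)
Step 2: CEC = 6.1 + 4.5 + 0.4 + 0.8 + 6.0
Step 3: CEC = 17.8 cmol/kg

17.8


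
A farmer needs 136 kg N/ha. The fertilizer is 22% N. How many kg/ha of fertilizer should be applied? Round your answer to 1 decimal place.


Step 1: Fertilizer rate = target N / (N content / 100)
Step 2: Rate = 136 / (22 / 100)
Step 3: Rate = 136 / 0.22
Step 4: Rate = 618.2 kg/ha

618.2


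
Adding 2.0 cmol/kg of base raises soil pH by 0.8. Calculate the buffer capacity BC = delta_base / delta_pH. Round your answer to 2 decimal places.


Step 1: BC = change in base / change in pH
Step 2: BC = 2.0 / 0.8
Step 3: BC = 2.5 cmol/(kg*pH unit)

2.5


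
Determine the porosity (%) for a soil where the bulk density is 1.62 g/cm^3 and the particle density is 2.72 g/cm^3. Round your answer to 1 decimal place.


Step 1: Formula: n = 100 * (1 - BD / PD)
Step 2: n = 100 * (1 - 1.62 / 2.72)
Step 3: n = 100 * (1 - 0.59559)
Step 4: n = 40.4%

40.4


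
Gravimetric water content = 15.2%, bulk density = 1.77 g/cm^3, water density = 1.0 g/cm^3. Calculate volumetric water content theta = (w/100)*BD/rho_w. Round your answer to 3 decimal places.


Step 1: theta = (w / 100) * BD / rho_w
Step 2: theta = (15.2 / 100) * 1.77 / 1.0
Step 3: theta = 0.152 * 1.77
Step 4: theta = 0.269

0.269


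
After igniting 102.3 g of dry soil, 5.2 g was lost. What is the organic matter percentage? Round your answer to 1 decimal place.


Step 1: OM% = 100 * LOI / sample mass
Step 2: OM = 100 * 5.2 / 102.3
Step 3: OM = 5.1%

5.1


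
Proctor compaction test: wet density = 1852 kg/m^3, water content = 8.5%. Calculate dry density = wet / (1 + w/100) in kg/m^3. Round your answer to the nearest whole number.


Step 1: Dry density = wet density / (1 + w/100)
Step 2: Dry density = 1852 / (1 + 8.5/100)
Step 3: Dry density = 1852 / 1.085
Step 4: Dry density = 1707 kg/m^3

1707


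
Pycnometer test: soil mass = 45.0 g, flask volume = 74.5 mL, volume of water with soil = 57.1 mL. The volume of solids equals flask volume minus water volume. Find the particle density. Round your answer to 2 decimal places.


Step 1: Volume of solids = flask volume - water volume with soil
Step 2: V_solids = 74.5 - 57.1 = 17.4 mL
Step 3: Particle density = mass / V_solids = 45.0 / 17.4 = 2.59 g/cm^3

2.59


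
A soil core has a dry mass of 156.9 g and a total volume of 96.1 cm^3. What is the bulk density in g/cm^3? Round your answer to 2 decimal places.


Step 1: Identify the formula: BD = dry mass / volume
Step 2: Substitute values: BD = 156.9 / 96.1
Step 3: BD = 1.63 g/cm^3

1.63


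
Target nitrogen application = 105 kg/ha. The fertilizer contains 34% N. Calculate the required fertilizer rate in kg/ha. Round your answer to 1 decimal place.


Step 1: Fertilizer rate = target N / (N content / 100)
Step 2: Rate = 105 / (34 / 100)
Step 3: Rate = 105 / 0.34
Step 4: Rate = 308.8 kg/ha

308.8


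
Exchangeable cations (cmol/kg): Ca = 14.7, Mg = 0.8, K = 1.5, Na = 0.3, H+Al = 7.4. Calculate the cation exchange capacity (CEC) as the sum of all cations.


Step 1: CEC = Ca + Mg + K + Na + (H+Al)
Step 2: CEC = 14.7 + 0.8 + 1.5 + 0.3 + 7.4
Step 3: CEC = 24.7 cmol/kg

24.7


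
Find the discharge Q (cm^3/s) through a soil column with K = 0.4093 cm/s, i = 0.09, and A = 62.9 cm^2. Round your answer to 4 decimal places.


Step 1: Apply Darcy's law: Q = K * i * A
Step 2: Q = 0.4093 * 0.09 * 62.9
Step 3: Q = 2.317 cm^3/s

2.317


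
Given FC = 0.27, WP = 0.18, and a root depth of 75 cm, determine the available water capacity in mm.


Step 1: Available water = (FC - WP) * depth * 10
Step 2: AW = (0.27 - 0.18) * 75 * 10
Step 3: AW = 0.09 * 75 * 10
Step 4: AW = 67.5 mm

67.5


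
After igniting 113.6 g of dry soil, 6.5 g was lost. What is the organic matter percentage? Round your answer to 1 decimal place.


Step 1: OM% = 100 * LOI / sample mass
Step 2: OM = 100 * 6.5 / 113.6
Step 3: OM = 5.7%

5.7


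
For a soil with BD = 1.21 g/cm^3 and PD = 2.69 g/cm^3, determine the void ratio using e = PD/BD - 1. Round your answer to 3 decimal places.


Step 1: e = PD / BD - 1
Step 2: e = 2.69 / 1.21 - 1
Step 3: e = 2.22314 - 1
Step 4: e = 1.223

1.223


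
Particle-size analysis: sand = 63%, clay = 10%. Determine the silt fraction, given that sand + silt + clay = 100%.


Step 1: sand + silt + clay = 100%
Step 2: silt = 100 - sand - clay
Step 3: silt = 100 - 63 - 10
Step 4: silt = 27%

27


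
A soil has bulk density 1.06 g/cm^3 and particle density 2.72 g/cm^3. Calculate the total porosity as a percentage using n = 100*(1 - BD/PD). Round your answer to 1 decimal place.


Step 1: Formula: n = 100 * (1 - BD / PD)
Step 2: n = 100 * (1 - 1.06 / 2.72)
Step 3: n = 100 * (1 - 0.38971)
Step 4: n = 61.0%

61.0


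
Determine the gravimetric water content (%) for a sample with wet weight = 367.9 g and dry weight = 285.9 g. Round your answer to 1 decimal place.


Step 1: Water mass = wet - dry = 367.9 - 285.9 = 82.0 g
Step 2: w = 100 * water mass / dry mass
Step 3: w = 100 * 82.0 / 285.9 = 28.7%

28.7


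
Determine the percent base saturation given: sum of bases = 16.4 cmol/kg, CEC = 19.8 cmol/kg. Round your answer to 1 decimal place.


Step 1: BS = 100 * (sum of bases) / CEC
Step 2: BS = 100 * 16.4 / 19.8
Step 3: BS = 82.8%

82.8


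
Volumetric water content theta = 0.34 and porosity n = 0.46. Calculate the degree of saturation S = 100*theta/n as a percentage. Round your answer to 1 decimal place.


Step 1: S = 100 * theta_v / n
Step 2: S = 100 * 0.34 / 0.46
Step 3: S = 73.9%

73.9


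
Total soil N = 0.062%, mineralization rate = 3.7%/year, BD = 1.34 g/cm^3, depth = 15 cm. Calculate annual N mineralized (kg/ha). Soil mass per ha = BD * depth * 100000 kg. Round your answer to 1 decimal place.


Step 1: Soil mass per ha = BD * depth * 100000 = 1.34 * 15 * 100000 = 2010000 kg
Step 2: Total N pool = soil mass * N%/100 = 2010000 * 0.062/100 = 1246.2 kg/ha
Step 3: N mineralized = N pool * rate%/100 = 1246.2 * 3.7/100 = 46.1 kg/ha/yr

46.1


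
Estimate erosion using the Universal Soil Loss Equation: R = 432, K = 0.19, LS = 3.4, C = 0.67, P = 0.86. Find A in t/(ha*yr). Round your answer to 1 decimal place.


Step 1: A = R * K * LS * C * P
Step 2: R * K = 432 * 0.19 = 82.08
Step 3: (R*K) * LS = 82.08 * 3.4 = 279.072
Step 4: * C * P = 279.072 * 0.67 * 0.86 = 160.8
Step 5: A = 160.8 t/(ha*yr)

160.8


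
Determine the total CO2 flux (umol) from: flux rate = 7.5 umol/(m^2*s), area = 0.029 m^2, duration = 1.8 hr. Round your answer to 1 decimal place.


Step 1: Convert time to seconds: 1.8 hr * 3600 = 6480.0 s
Step 2: Total = flux * area * time_s
Step 3: Total = 7.5 * 0.029 * 6480.0
Step 4: Total = 1409.4 umol

1409.4


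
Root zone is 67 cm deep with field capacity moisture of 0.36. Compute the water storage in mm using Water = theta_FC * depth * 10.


Step 1: Water (mm) = theta_FC * depth (cm) * 10
Step 2: Water = 0.36 * 67 * 10
Step 3: Water = 241.2 mm

241.2


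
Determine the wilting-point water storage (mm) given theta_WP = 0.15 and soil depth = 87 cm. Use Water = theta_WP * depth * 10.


Step 1: Water (mm) = theta_WP * depth * 10
Step 2: Water = 0.15 * 87 * 10
Step 3: Water = 130.5 mm

130.5


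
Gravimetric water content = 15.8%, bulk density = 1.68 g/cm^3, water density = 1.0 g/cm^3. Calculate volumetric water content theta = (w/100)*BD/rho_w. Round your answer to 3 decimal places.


Step 1: theta = (w / 100) * BD / rho_w
Step 2: theta = (15.8 / 100) * 1.68 / 1.0
Step 3: theta = 0.158 * 1.68
Step 4: theta = 0.265

0.265


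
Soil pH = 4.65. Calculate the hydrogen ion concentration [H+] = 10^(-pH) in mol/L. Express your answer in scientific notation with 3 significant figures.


Step 1: [H+] = 10^(-pH)
Step 2: [H+] = 10^(-4.65)
Step 3: [H+] = 2.24e-05 mol/L

2.24e-05


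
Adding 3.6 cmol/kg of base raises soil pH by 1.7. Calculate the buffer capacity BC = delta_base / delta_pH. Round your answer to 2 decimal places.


Step 1: BC = change in base / change in pH
Step 2: BC = 3.6 / 1.7
Step 3: BC = 2.12 cmol/(kg*pH unit)

2.12


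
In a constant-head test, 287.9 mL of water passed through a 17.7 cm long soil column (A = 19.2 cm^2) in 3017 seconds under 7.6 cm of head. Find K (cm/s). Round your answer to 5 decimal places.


Step 1: K = Q * L / (A * t * h)
Step 2: Numerator = 287.9 * 17.7 = 5095.83
Step 3: Denominator = 19.2 * 3017 * 7.6 = 440240.64
Step 4: K = 5095.83 / 440240.64 = 0.01158 cm/s

0.01158


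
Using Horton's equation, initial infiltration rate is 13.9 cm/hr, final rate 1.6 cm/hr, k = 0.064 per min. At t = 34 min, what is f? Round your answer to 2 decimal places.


Step 1: f = fc + (f0 - fc) * exp(-k * t)
Step 2: exp(-0.064 * 34) = 0.113495
Step 3: f = 1.6 + (13.9 - 1.6) * 0.113495
Step 4: f = 1.6 + 12.3 * 0.113495
Step 5: f = 3.0 cm/hr

3.0


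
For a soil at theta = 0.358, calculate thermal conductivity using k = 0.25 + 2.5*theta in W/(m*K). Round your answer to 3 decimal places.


Step 1: k = 0.25 + 2.5 * theta
Step 2: k = 0.25 + 2.5 * 0.358
Step 3: k = 0.25 + 0.895
Step 4: k = 1.145 W/(m*K)

1.145


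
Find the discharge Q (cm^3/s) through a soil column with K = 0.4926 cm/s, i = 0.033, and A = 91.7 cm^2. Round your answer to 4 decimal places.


Step 1: Apply Darcy's law: Q = K * i * A
Step 2: Q = 0.4926 * 0.033 * 91.7
Step 3: Q = 1.4907 cm^3/s

1.4907


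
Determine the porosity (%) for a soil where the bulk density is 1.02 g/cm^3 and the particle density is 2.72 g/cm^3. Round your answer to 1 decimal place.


Step 1: Formula: n = 100 * (1 - BD / PD)
Step 2: n = 100 * (1 - 1.02 / 2.72)
Step 3: n = 100 * (1 - 0.375)
Step 4: n = 62.5%

62.5


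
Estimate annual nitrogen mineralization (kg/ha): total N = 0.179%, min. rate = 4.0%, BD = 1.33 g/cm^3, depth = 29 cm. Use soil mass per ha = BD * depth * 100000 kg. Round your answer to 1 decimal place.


Step 1: Soil mass per ha = BD * depth * 100000 = 1.33 * 29 * 100000 = 3857000 kg
Step 2: Total N pool = soil mass * N%/100 = 3857000 * 0.179/100 = 6904.03 kg/ha
Step 3: N mineralized = N pool * rate%/100 = 6904.03 * 4.0/100 = 276.2 kg/ha/yr

276.2


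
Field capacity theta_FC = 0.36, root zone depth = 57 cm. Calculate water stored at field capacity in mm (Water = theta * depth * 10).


Step 1: Water (mm) = theta_FC * depth (cm) * 10
Step 2: Water = 0.36 * 57 * 10
Step 3: Water = 205.2 mm

205.2


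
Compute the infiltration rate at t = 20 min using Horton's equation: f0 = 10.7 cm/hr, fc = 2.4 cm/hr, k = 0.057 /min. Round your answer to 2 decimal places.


Step 1: f = fc + (f0 - fc) * exp(-k * t)
Step 2: exp(-0.057 * 20) = 0.319819
Step 3: f = 2.4 + (10.7 - 2.4) * 0.319819
Step 4: f = 2.4 + 8.3 * 0.319819
Step 5: f = 5.05 cm/hr

5.05
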